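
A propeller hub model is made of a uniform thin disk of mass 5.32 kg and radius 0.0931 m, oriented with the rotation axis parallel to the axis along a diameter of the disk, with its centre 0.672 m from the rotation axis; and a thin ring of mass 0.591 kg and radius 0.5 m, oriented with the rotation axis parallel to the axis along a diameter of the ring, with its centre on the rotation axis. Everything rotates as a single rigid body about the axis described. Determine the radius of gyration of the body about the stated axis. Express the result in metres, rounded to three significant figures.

0.649

Thin disk: I_cm = (1/4)MR² = (1/4)(5.32)(0.0931)² = 0.011528 kg m²; centre at d = 0.672 m, so I = I_cm + Md² gives I = 0.011528 + (5.32)(0.672)² = 2.414 kg m².
Thin ring: I_cm = (1/2)MR² = (1/2)(0.591)(0.5)² = 0.073875 kg m²; axis through the centre, so I = 0.073875 kg m².
Total I = 2.4878 kg m²; total mass M = 5.911 kg.
k = √(I/M) = √(2.4878/5.911) = 0.64875 m.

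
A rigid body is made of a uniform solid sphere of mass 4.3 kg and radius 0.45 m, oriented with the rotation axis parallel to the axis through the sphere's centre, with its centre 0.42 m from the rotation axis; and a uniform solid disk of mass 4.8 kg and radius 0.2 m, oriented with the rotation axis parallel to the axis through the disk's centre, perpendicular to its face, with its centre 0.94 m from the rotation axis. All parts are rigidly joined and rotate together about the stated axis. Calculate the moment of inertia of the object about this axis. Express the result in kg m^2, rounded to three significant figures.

5.44

Solid sphere: I_cm = (2/5)MR² = (2/5)(4.3)(0.45)² = 0.3483 kg m^2; centre at d = 0.42 m, so I = I_cm + Md² gives I = 0.3483 + (4.3)(0.42)² = 1.1068 kg m^2.
Solid disk: I_cm = (1/2)MR² = (1/2)(4.8)(0.2)² = 0.096 kg m^2; centre at d = 0.94 m, so I = I_cm + Md² gives I = 0.096 + (4.8)(0.94)² = 4.3373 kg m^2.
Total I = 1.1068 + 4.3373 = 5.4441 kg m^2.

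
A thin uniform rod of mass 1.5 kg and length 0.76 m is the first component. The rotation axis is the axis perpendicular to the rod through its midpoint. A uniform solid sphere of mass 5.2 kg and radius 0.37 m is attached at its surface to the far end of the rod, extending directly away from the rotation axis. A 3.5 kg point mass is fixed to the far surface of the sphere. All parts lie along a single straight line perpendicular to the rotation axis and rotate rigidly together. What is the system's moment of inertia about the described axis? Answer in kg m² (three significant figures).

7.67

Thin rod: I_cm = (1/12)ML² = (1/12)(1.5)(0.76)² = 0.0722 kg m²; axis through the centre, so I = 0.0722 kg m².
Solid sphere: I_cm = (2/5)MR² = (2/5)(5.2)(0.37)² = 0.28475 kg m²; centre at d = 0.38 + 0.37 = 0.75 m, so I = I_cm + Md² gives I = 0.28475 + (5.2)(0.75)² = 3.2098 kg m².
Point mass: I_cm = 0; centre at d = 0.38 + 0.37 + 0.37 = 1.12 m, so I = I_cm + Md² gives I = 0 + (3.5)(1.12)² = 4.3904 kg m².
Total I = 0.0722 + 3.2098 + 4.3904 = 7.6724 kg m².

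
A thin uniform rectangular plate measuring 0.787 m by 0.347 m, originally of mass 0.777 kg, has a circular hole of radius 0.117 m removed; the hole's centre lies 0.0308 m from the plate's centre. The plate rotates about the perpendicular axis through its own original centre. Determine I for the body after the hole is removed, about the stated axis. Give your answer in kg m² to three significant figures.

Unpierced body about its centre: I₀ = (1/12)M(a²+b²) = (1/12)(0.777)[(0.787)² + (0.347)²] = 0.047901 kg m².
The removed disk has mass m = M·πr²/(ab) = (0.777)·π(0.117)²/(0.787·0.347) = 0.12236 kg (same uniform areal density).
Its moment of inertia about the rotation axis (parallel-axis theorem): I_hole = (1/2)mr² + md² = (1/2)(0.12236)(0.117)² + (0.12236)(0.0308)² = 0.00095357 kg m².
Treating the hole as negative mass, I = I₀ − I_hole = 0.047901 − 0.00095357 = 0.046947 kg m².

0.0469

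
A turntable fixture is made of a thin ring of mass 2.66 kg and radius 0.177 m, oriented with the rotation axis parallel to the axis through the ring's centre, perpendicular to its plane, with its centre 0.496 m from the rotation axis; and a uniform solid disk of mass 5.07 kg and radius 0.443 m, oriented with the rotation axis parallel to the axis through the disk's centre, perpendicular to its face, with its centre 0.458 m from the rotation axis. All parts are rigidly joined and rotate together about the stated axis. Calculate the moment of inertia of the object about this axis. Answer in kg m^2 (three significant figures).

Thin ring: I_cm = MR² = (2.66)(0.177)² = 0.083335 kg m^2; centre at d = 0.496 m, so I = I_cm + Md² gives I = 0.083335 + (2.66)(0.496)² = 0.73774 kg m^2.
Solid disk: I_cm = (1/2)MR² = (1/2)(5.07)(0.443)² = 0.49749 kg m^2; centre at d = 0.458 m, so I = I_cm + Md² gives I = 0.49749 + (5.07)(0.458)² = 1.561 kg m^2.
Total I = 0.73774 + 1.561 = 2.2987 kg m^2.

2.30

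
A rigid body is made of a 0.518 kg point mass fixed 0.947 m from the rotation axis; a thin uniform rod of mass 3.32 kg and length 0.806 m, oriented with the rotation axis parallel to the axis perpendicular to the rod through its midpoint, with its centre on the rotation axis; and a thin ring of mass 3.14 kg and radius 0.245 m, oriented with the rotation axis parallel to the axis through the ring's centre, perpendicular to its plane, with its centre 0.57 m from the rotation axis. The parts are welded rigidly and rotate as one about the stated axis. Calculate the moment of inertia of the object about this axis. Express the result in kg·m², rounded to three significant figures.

Point mass: I_cm = 0; centre at d = 0.947 m, so I = I_cm + Md² gives I = 0 + (0.518)(0.947)² = 0.46455 kg·m².
Thin rod: I_cm = (1/12)ML² = (1/12)(3.32)(0.806)² = 0.17973 kg·m²; axis through the centre, so I = 0.17973 kg·m².
Thin ring: I_cm = MR² = (3.14)(0.245)² = 0.18848 kg·m²; centre at d = 0.57 m, so I = I_cm + Md² gives I = 0.18848 + (3.14)(0.57)² = 1.2087 kg·m².
Total I = 0.46455 + 0.17973 + 1.2087 = 1.8529 kg·m².

1.85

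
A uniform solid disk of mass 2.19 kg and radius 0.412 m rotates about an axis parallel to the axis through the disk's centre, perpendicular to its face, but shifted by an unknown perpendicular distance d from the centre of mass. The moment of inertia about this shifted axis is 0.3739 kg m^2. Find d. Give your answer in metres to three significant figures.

0.293

About the centre-of-mass axis, I_cm = (1/2)MR² = (1/2)(2.19)(0.412)² = 0.18587 kg m^2.
Parallel axis theorem: I = I_cm + Md², so Md² = 0.3739 − 0.18587 = 0.18803 kg m^2.
d = √(0.18803 / 2.19) = 0.29302 m.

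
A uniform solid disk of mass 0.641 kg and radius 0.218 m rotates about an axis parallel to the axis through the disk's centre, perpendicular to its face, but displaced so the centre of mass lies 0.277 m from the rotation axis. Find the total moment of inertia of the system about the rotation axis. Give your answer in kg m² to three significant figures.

0.0644

I_cm = (1/2)MR² = (1/2)(0.641)(0.218)² = 0.015231 kg m²; centre at d = 0.277 m, so I = I_cm + Md² gives I = 0.015231 + (0.641)(0.277)² = 0.064415 kg m².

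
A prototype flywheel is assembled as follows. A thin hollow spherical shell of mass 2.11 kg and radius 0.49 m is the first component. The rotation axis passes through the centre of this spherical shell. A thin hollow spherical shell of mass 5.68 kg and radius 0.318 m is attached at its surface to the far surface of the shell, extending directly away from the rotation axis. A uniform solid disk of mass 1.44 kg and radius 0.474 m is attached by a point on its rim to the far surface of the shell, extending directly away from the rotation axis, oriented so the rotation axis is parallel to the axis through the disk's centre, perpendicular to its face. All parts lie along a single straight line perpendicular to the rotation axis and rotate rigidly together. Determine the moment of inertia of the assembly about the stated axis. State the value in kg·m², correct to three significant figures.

Spherical shell: I_cm = (2/3)MR² = (2/3)(2.11)(0.49)² = 0.33774 kg·m²; axis through the centre, so I = 0.33774 kg·m².
Spherical shell: I_cm = (2/3)MR² = (2/3)(5.68)(0.318)² = 0.38292 kg·m²; centre at d = 0.49 + 0.318 = 0.808 m, so the parallel axis theorem gives I = 0.38292 + (5.68)(0.808)² = 4.0912 kg·m².
Solid disk: I_cm = (1/2)MR² = (1/2)(1.44)(0.474)² = 0.16177 kg·m²; centre at d = 0.49 + 0.318 + 0.318 + 0.474 = 1.6 m, so the parallel axis theorem gives I = 0.16177 + (1.44)(1.6)² = 3.8482 kg·m².
Total I = 0.33774 + 4.0912 + 3.8482 = 8.2771 kg·m².

8.28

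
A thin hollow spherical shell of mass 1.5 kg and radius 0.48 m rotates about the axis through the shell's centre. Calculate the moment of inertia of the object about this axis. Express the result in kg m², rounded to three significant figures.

I_cm = (2/3)MR² = (2/3)(1.5)(0.48)² = 0.2304 kg m²; axis through the centre, so I = 0.2304 kg m².

0.230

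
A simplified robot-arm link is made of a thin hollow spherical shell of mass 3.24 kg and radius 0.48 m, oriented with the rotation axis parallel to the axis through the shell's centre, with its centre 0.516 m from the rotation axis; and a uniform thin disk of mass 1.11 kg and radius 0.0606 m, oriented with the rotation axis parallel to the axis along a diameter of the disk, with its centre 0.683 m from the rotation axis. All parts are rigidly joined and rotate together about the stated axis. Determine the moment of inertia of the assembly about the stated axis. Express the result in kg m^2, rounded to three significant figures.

Spherical shell: I_cm = (2/3)MR² = (2/3)(3.24)(0.48)² = 0.49766 kg m^2; centre at d = 0.516 m, so I = I_cm + Md² gives I = 0.49766 + (3.24)(0.516)² = 1.3603 kg m^2.
Thin disk: I_cm = (1/4)MR² = (1/4)(1.11)(0.0606)² = 0.0010191 kg m^2; centre at d = 0.683 m, so I = I_cm + Md² gives I = 0.0010191 + (1.11)(0.683)² = 0.51882 kg m^2.
Total I = 1.3603 + 0.51882 = 1.8792 kg m^2.

1.88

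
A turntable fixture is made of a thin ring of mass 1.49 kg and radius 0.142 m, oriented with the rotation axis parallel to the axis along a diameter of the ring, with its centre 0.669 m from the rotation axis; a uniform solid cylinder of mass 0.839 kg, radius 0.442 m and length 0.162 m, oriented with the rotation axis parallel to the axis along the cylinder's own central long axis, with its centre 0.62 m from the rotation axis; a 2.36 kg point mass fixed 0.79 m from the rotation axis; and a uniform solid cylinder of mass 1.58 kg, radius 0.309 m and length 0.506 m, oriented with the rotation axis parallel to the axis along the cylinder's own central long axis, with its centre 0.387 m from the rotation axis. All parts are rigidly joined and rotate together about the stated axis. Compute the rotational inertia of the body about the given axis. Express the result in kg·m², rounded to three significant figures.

2.87

Thin ring: I_cm = (1/2)MR² = (1/2)(1.49)(0.142)² = 0.015022 kg·m²; centre at d = 0.669 m, so the parallel axis theorem gives I = 0.015022 + (1.49)(0.669)² = 0.68189 kg·m².
Solid cylinder: I_cm = (1/2)MR² = (1/2)(0.839)(0.442)² = 0.081955 kg·m²; centre at d = 0.62 m, so the parallel axis theorem gives I = 0.081955 + (0.839)(0.62)² = 0.40447 kg·m².
Point mass: I_cm = 0; centre at d = 0.79 m, so the parallel axis theorem gives I = 0 + (2.36)(0.79)² = 1.4729 kg·m².
Solid cylinder: I_cm = (1/2)MR² = (1/2)(1.58)(0.309)² = 0.07543 kg·m²; centre at d = 0.387 m, so the parallel axis theorem gives I = 0.07543 + (1.58)(0.387)² = 0.31207 kg·m².
Total I = 0.68189 + 0.40447 + 1.4729 + 0.31207 = 2.8713 kg·m².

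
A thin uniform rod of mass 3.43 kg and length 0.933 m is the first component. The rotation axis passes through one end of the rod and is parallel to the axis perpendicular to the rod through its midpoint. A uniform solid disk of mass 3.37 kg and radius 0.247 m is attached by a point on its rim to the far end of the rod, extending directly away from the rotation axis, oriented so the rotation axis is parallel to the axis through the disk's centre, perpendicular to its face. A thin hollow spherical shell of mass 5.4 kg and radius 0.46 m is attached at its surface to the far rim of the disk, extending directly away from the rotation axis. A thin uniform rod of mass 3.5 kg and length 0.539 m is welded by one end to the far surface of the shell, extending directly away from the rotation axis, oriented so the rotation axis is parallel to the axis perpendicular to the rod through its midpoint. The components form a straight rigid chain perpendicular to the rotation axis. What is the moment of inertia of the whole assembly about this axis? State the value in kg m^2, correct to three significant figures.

49.8

Thin rod: I_cm = (1/12)ML² = (1/12)(3.43)(0.933)² = 0.24881 kg m^2; centre at d = 0.4665 m, so I = I_cm + Md² gives I = 0.24881 + (3.43)(0.4665)² = 0.99526 kg m^2.
Solid disk: I_cm = (1/2)MR² = (1/2)(3.37)(0.247)² = 0.1028 kg m^2; centre at d = 0.4665 + 0.4665 + 0.247 = 1.18 m, so I = I_cm + Md² gives I = 0.1028 + (3.37)(1.18)² = 4.7952 kg m^2.
Spherical shell: I_cm = (2/3)MR² = (2/3)(5.4)(0.46)² = 0.76176 kg m^2; centre at d = 0.4665 + 0.4665 + 0.247 + 0.247 + 0.46 = 1.887 m, so I = I_cm + Md² gives I = 0.76176 + (5.4)(1.887)² = 19.99 kg m^2.
Thin rod: I_cm = (1/12)ML² = (1/12)(3.5)(0.539)² = 0.084735 kg m^2; centre at d = 0.4665 + 0.4665 + 0.247 + 0.247 + 0.46 + 0.46 + 0.2695 = 2.6165 m, so I = I_cm + Md² gives I = 0.084735 + (3.5)(2.6165)² = 24.046 kg m^2.
Total I = 0.99526 + 4.7952 + 19.99 + 24.046 = 49.826 kg m^2.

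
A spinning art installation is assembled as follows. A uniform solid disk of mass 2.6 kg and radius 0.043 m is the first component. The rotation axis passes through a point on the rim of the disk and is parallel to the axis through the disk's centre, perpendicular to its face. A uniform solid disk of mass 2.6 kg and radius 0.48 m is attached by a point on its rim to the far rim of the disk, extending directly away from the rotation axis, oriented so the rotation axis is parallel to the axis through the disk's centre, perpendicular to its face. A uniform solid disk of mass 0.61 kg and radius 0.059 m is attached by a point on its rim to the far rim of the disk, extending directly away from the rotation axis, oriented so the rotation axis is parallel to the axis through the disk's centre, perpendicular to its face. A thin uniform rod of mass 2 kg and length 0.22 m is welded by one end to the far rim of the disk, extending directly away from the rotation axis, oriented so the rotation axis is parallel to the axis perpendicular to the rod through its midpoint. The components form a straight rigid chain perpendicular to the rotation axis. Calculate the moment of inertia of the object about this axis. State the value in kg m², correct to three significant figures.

Solid disk: I_cm = (1/2)MR² = (1/2)(2.6)(0.043)² = 0.0024037 kg m²; centre at d = 0.043 m, so I = I_cm + Md² gives I = 0.0024037 + (2.6)(0.043)² = 0.0072111 kg m².
Solid disk: I_cm = (1/2)MR² = (1/2)(2.6)(0.48)² = 0.29952 kg m²; centre at d = 0.043 + 0.043 + 0.48 = 0.566 m, so I = I_cm + Md² gives I = 0.29952 + (2.6)(0.566)² = 1.1324 kg m².
Solid disk: I_cm = (1/2)MR² = (1/2)(0.61)(0.059)² = 0.0010617 kg m²; centre at d = 0.043 + 0.043 + 0.48 + 0.48 + 0.059 = 1.105 m, so I = I_cm + Md² gives I = 0.0010617 + (0.61)(1.105)² = 0.74589 kg m².
Thin rod: I_cm = (1/12)ML² = (1/12)(2)(0.22)² = 0.0080667 kg m²; centre at d = 0.043 + 0.043 + 0.48 + 0.48 + 0.059 + 0.059 + 0.11 = 1.274 m, so I = I_cm + Md² gives I = 0.0080667 + (2)(1.274)² = 3.2542 kg m².
Total I = 0.0072111 + 1.1324 + 0.74589 + 3.2542 = 5.1398 kg m².

5.14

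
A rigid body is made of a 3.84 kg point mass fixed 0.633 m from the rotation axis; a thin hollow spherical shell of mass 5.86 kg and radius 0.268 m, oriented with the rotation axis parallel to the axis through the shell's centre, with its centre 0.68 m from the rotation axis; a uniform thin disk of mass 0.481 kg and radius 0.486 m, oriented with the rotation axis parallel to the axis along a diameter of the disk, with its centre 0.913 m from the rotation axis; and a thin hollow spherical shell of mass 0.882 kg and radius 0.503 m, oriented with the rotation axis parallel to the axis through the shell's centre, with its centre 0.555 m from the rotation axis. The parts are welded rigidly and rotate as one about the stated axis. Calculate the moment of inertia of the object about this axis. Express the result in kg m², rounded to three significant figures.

Point mass: I_cm = 0; centre at d = 0.633 m, so the parallel axis theorem gives I = 0 + (3.84)(0.633)² = 1.5386 kg m².
Spherical shell: I_cm = (2/3)MR² = (2/3)(5.86)(0.268)² = 0.28059 kg m²; centre at d = 0.68 m, so the parallel axis theorem gives I = 0.28059 + (5.86)(0.68)² = 2.9903 kg m².
Thin disk: I_cm = (1/4)MR² = (1/4)(0.481)(0.486)² = 0.028403 kg m²; centre at d = 0.913 m, so the parallel axis theorem gives I = 0.028403 + (0.481)(0.913)² = 0.42935 kg m².
Spherical shell: I_cm = (2/3)MR² = (2/3)(0.882)(0.503)² = 0.14877 kg m²; centre at d = 0.555 m, so the parallel axis theorem gives I = 0.14877 + (0.882)(0.555)² = 0.42045 kg m².
Total I = 1.5386 + 2.9903 + 0.42935 + 0.42045 = 5.3787 kg m².

5.38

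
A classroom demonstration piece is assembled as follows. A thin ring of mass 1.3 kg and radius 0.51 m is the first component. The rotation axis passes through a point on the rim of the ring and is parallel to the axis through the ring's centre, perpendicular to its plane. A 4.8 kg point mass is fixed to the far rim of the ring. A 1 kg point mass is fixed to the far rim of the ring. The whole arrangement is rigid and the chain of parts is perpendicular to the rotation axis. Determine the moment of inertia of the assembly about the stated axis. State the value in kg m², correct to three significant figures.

6.71

Thin ring: I_cm = MR² = (1.3)(0.51)² = 0.33813 kg m²; centre at d = 0.51 m, so I = I_cm + Md² gives I = 0.33813 + (1.3)(0.51)² = 0.67626 kg m².
Point mass: I_cm = 0; centre at d = 0.51 + 0.51 = 1.02 m, so I = I_cm + Md² gives I = 0 + (4.8)(1.02)² = 4.9939 kg m².
Point mass: I_cm = 0; centre at d = 0.51 + 0.51 = 1.02 m, so I = I_cm + Md² gives I = 0 + (1)(1.02)² = 1.0404 kg m².
Total I = 0.67626 + 4.9939 + 1.0404 = 6.7106 kg m².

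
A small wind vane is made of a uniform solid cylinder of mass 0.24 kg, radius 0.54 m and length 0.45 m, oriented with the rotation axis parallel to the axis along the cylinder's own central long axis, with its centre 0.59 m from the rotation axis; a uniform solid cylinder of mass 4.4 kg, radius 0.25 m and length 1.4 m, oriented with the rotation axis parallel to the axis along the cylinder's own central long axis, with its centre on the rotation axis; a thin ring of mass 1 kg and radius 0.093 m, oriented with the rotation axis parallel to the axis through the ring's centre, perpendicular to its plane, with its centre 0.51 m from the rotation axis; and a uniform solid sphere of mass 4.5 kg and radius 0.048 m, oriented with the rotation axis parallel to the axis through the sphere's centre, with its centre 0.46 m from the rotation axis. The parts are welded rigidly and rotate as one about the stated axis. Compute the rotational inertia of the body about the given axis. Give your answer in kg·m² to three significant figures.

1.48

Solid cylinder: I_cm = (1/2)MR² = (1/2)(0.24)(0.54)² = 0.034992 kg·m²; centre at d = 0.59 m, so the parallel axis theorem gives I = 0.034992 + (0.24)(0.59)² = 0.11854 kg·m².
Solid cylinder: I_cm = (1/2)MR² = (1/2)(4.4)(0.25)² = 0.1375 kg·m²; axis through the centre, so I = 0.1375 kg·m².
Thin ring: I_cm = MR² = (1)(0.093)² = 0.008649 kg·m²; centre at d = 0.51 m, so the parallel axis theorem gives I = 0.008649 + (1)(0.51)² = 0.26875 kg·m².
Solid sphere: I_cm = (2/5)MR² = (2/5)(4.5)(0.048)² = 0.0041472 kg·m²; centre at d = 0.46 m, so the parallel axis theorem gives I = 0.0041472 + (4.5)(0.46)² = 0.95635 kg·m².
Total I = 0.11854 + 0.1375 + 0.26875 + 0.95635 = 1.4811 kg·m².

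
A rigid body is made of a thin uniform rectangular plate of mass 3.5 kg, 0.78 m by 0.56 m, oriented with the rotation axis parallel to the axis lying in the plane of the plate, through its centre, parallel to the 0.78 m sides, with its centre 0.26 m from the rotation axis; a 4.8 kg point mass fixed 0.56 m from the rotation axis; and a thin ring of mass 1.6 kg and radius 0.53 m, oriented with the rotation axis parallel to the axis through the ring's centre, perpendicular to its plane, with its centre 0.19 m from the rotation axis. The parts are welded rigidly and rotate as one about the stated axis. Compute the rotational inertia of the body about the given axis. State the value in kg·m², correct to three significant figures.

Rectangular plate: I_cm = (1/12)Mb² = (1/12)(3.5)(0.56)² = 0.091467 kg·m²; centre at d = 0.26 m, so the parallel axis theorem gives I = 0.091467 + (3.5)(0.26)² = 0.32807 kg·m².
Point mass: I_cm = 0; centre at d = 0.56 m, so the parallel axis theorem gives I = 0 + (4.8)(0.56)² = 1.5053 kg·m².
Thin ring: I_cm = MR² = (1.6)(0.53)² = 0.44944 kg·m²; centre at d = 0.19 m, so the parallel axis theorem gives I = 0.44944 + (1.6)(0.19)² = 0.5072 kg·m².
Total I = 0.32807 + 1.5053 + 0.5072 = 2.3405 kg·m².

2.34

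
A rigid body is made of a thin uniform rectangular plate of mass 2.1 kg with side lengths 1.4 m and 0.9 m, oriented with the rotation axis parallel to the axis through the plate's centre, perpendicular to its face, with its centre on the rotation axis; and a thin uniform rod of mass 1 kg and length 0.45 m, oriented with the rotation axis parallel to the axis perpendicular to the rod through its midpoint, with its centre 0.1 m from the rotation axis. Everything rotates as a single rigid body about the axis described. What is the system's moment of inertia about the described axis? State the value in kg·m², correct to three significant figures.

Rectangular plate: I_cm = (1/12)M(a²+b²) = (1/12)(2.1)[(1.4)² + (0.9)²] = 0.48475 kg·m²; axis through the centre, so I = 0.48475 kg·m².
Thin rod: I_cm = (1/12)ML² = (1/12)(1)(0.45)² = 0.016875 kg·m²; centre at d = 0.1 m, so I = I_cm + Md² gives I = 0.016875 + (1)(0.1)² = 0.026875 kg·m².
Total I = 0.48475 + 0.026875 = 0.51162 kg·m².

0.512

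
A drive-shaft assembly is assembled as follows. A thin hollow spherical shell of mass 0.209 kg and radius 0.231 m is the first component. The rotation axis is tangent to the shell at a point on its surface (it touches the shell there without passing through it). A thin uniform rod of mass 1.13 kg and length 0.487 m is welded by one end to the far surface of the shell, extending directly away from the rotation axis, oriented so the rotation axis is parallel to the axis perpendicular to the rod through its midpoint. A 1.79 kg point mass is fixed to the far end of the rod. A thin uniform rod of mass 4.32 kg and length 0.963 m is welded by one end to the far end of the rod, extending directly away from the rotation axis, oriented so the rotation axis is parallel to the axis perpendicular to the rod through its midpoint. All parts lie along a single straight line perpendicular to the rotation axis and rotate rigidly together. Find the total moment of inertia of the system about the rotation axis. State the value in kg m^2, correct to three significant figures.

11.4

Spherical shell: I_cm = (2/3)MR² = (2/3)(0.209)(0.231)² = 0.007435 kg m^2; centre at d = 0.231 m, so the parallel axis theorem gives I = 0.007435 + (0.209)(0.231)² = 0.018587 kg m^2.
Thin rod: I_cm = (1/12)ML² = (1/12)(1.13)(0.487)² = 0.022333 kg m^2; centre at d = 0.231 + 0.231 + 0.2435 = 0.7055 m, so the parallel axis theorem gives I = 0.022333 + (1.13)(0.7055)² = 0.58477 kg m^2.
Point mass: I_cm = 0; centre at d = 0.231 + 0.231 + 0.2435 + 0.2435 = 0.949 m, so the parallel axis theorem gives I = 0 + (1.79)(0.949)² = 1.6121 kg m^2.
Thin rod: I_cm = (1/12)ML² = (1/12)(4.32)(0.963)² = 0.33385 kg m^2; centre at d = 0.231 + 0.231 + 0.2435 + 0.2435 + 0.4815 = 1.4305 m, so the parallel axis theorem gives I = 0.33385 + (4.32)(1.4305)² = 9.174 kg m^2.
Total I = 0.018587 + 0.58477 + 1.6121 + 9.174 = 11.389 kg m^2.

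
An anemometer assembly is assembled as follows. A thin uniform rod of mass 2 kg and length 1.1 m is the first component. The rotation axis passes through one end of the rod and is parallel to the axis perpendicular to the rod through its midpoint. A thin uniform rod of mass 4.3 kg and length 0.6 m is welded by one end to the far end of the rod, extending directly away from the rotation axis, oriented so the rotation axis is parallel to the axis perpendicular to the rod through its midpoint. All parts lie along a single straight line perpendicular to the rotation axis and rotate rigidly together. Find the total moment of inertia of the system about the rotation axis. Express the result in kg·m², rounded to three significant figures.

9.36

Thin rod: I_cm = (1/12)ML² = (1/12)(2)(1.1)² = 0.20167 kg·m²; centre at d = 0.55 m, so the parallel axis theorem gives I = 0.20167 + (2)(0.55)² = 0.80667 kg·m².
Thin rod: I_cm = (1/12)ML² = (1/12)(4.3)(0.6)² = 0.129 kg·m²; centre at d = 0.55 + 0.55 + 0.3 = 1.4 m, so the parallel axis theorem gives I = 0.129 + (4.3)(1.4)² = 8.557 kg·m².
Total I = 0.80667 + 8.557 = 9.3637 kg·m².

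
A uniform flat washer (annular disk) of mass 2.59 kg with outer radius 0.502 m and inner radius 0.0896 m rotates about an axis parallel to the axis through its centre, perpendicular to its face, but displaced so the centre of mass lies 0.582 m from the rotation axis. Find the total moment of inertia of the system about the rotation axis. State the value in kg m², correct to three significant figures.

I_cm = (1/2)M(R²+r²) = (1/2)(2.59)[(0.502)² + (0.0896)²] = 0.33674 kg m²; centre at d = 0.582 m, so I = I_cm + Md² gives I = 0.33674 + (2.59)(0.582)² = 1.214 kg m².

1.21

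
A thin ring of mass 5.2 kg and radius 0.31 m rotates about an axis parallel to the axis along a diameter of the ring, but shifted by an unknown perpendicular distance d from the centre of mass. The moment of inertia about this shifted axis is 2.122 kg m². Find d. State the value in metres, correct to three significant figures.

0.600

About the centre-of-mass axis, I_cm = (1/2)MR² = (1/2)(5.2)(0.31)² = 0.24986 kg m².
Parallel axis theorem: I = I_cm + Md², so Md² = 2.122 − 0.24986 = 1.8721 kg m².
d = √(1.8721 / 5.2) = 0.60002 m.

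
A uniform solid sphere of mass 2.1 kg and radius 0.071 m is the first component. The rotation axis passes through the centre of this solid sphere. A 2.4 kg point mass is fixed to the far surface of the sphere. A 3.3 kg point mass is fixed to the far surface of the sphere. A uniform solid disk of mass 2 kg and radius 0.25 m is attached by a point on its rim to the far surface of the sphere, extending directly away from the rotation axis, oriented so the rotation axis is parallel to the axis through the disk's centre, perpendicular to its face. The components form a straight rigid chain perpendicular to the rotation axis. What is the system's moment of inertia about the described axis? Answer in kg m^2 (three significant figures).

0.302

Solid sphere: I_cm = (2/5)MR² = (2/5)(2.1)(0.071)² = 0.0042344 kg m^2; axis through the centre, so I = 0.0042344 kg m^2.
Point mass: I_cm = 0; centre at d = 0.071 m, so I = I_cm + Md² gives I = 0 + (2.4)(0.071)² = 0.012098 kg m^2.
Point mass: I_cm = 0; centre at d = 0.071 m, so I = I_cm + Md² gives I = 0 + (3.3)(0.071)² = 0.016635 kg m^2.
Solid disk: I_cm = (1/2)MR² = (1/2)(2)(0.25)² = 0.0625 kg m^2; centre at d = 0.071 + 0.25 = 0.321 m, so I = I_cm + Md² gives I = 0.0625 + (2)(0.321)² = 0.26858 kg m^2.
Total I = 0.0042344 + 0.012098 + 0.016635 + 0.26858 = 0.30155 kg m^2.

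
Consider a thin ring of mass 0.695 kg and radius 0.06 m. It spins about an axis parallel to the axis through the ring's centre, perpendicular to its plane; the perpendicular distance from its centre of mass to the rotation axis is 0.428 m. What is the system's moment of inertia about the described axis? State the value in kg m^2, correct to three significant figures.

I_cm = MR² = (0.695)(0.06)² = 0.002502 kg m^2; centre at d = 0.428 m, so I = I_cm + Md² gives I = 0.002502 + (0.695)(0.428)² = 0.12981 kg m^2.

0.130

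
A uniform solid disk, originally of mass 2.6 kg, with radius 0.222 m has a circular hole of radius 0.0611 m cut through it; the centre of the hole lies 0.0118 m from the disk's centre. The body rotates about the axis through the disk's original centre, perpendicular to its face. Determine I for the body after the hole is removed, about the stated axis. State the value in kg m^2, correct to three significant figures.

0.0637

Unpierced body about its centre: I₀ = (1/2)MR² = (1/2)(2.6)(0.222)² = 0.064069 kg m^2.
The removed disk has mass m = M·(r/R)² = (2.6)(0.0611/0.222)² = 0.19695 kg (same uniform areal density).
Its moment of inertia about the rotation axis (parallel-axis theorem): I_hole = (1/2)mr² + md² = (1/2)(0.19695)(0.0611)² + (0.19695)(0.0118)² = 0.00039505 kg m^2.
Treating the hole as negative mass, I = I₀ − I_hole = 0.064069 − 0.00039505 = 0.063674 kg m^2.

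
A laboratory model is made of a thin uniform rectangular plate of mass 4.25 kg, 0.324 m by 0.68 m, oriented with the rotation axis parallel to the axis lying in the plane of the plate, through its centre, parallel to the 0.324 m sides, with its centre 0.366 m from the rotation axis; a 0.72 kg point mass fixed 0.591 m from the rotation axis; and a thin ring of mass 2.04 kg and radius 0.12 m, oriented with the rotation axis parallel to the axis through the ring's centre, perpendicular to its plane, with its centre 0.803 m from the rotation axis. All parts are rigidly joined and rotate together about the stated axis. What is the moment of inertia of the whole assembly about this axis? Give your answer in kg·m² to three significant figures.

2.33

Rectangular plate: I_cm = (1/12)Mb² = (1/12)(4.25)(0.68)² = 0.16377 kg·m²; centre at d = 0.366 m, so the parallel axis theorem gives I = 0.16377 + (4.25)(0.366)² = 0.73308 kg·m².
Point mass: I_cm = 0; centre at d = 0.591 m, so the parallel axis theorem gives I = 0 + (0.72)(0.591)² = 0.25148 kg·m².
Thin ring: I_cm = MR² = (2.04)(0.12)² = 0.029376 kg·m²; centre at d = 0.803 m, so the parallel axis theorem gives I = 0.029376 + (2.04)(0.803)² = 1.3448 kg·m².
Total I = 0.73308 + 0.25148 + 1.3448 = 2.3293 kg·m².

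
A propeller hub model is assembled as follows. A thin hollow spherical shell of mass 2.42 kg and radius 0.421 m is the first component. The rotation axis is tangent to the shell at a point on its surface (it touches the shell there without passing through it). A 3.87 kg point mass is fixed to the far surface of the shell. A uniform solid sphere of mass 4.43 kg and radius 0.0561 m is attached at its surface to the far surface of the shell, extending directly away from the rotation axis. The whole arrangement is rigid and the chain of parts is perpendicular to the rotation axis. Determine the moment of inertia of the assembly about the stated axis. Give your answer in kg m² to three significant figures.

7.04

Spherical shell: I_cm = (2/3)MR² = (2/3)(2.42)(0.421)² = 0.28595 kg m²; centre at d = 0.421 m, so I = I_cm + Md² gives I = 0.28595 + (2.42)(0.421)² = 0.71487 kg m².
Point mass: I_cm = 0; centre at d = 0.421 + 0.421 = 0.842 m, so I = I_cm + Md² gives I = 0 + (3.87)(0.842)² = 2.7437 kg m².
Solid sphere: I_cm = (2/5)MR² = (2/5)(4.43)(0.0561)² = 0.0055769 kg m²; centre at d = 0.421 + 0.421 + 0.0561 = 0.8981 m, so I = I_cm + Md² gives I = 0.0055769 + (4.43)(0.8981)² = 3.5787 kg m².
Total I = 0.71487 + 2.7437 + 3.5787 = 7.0373 kg m².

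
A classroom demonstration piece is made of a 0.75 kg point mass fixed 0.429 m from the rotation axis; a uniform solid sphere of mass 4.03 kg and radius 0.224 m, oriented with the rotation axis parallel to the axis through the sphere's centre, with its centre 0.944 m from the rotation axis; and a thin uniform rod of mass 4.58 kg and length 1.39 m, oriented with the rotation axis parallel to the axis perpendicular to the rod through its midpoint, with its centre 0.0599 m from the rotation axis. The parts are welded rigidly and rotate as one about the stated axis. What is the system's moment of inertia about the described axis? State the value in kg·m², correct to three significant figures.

4.56

Point mass: I_cm = 0; centre at d = 0.429 m, so the parallel axis theorem gives I = 0 + (0.75)(0.429)² = 0.13803 kg·m².
Solid sphere: I_cm = (2/5)MR² = (2/5)(4.03)(0.224)² = 0.080884 kg·m²; centre at d = 0.944 m, so the parallel axis theorem gives I = 0.080884 + (4.03)(0.944)² = 3.6722 kg·m².
Thin rod: I_cm = (1/12)ML² = (1/12)(4.58)(1.39)² = 0.73742 kg·m²; centre at d = 0.0599 m, so the parallel axis theorem gives I = 0.73742 + (4.58)(0.0599)² = 0.75385 kg·m².
Total I = 0.13803 + 3.6722 + 0.75385 = 4.564 kg·m².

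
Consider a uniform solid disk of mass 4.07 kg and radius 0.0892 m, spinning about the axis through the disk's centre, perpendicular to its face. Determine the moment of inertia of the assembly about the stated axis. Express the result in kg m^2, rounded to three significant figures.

I_cm = (1/2)MR² = (1/2)(4.07)(0.0892)² = 0.016192 kg m^2; axis through the centre, so I = 0.016192 kg m^2.

0.0162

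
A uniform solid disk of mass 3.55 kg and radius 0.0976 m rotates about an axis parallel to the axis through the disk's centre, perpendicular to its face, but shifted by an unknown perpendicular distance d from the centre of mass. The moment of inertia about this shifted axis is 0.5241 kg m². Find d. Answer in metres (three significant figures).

About the centre-of-mass axis, I_cm = (1/2)MR² = (1/2)(3.55)(0.0976)² = 0.016908 kg m².
Parallel axis theorem: I = I_cm + Md², so Md² = 0.5241 − 0.016908 = 0.50719 kg m².
d = √(0.50719 / 3.55) = 0.37798 m.

0.378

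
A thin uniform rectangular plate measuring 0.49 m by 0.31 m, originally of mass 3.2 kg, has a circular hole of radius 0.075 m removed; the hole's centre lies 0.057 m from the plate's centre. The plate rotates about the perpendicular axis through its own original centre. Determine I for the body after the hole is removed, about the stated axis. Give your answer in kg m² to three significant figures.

Unpierced body about its centre: I₀ = (1/12)M(a²+b²) = (1/12)(3.2)[(0.49)² + (0.31)²] = 0.089653 kg m².
The removed disk has mass m = M·πr²/(ab) = (3.2)·π(0.075)²/(0.49·0.31) = 0.37228 kg (same uniform areal density).
Its moment of inertia about the rotation axis (parallel-axis theorem): I_hole = (1/2)mr² + md² = (1/2)(0.37228)(0.075)² + (0.37228)(0.057)² = 0.0022565 kg m².
Treating the hole as negative mass, I = I₀ − I_hole = 0.089653 − 0.0022565 = 0.087397 kg m².

0.0874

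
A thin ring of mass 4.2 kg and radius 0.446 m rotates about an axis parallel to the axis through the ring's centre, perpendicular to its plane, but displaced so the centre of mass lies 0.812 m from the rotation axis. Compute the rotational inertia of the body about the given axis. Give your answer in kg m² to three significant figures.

I_cm = MR² = (4.2)(0.446)² = 0.83545 kg m²; centre at d = 0.812 m, so the parallel axis theorem gives I = 0.83545 + (4.2)(0.812)² = 3.6047 kg m².

3.60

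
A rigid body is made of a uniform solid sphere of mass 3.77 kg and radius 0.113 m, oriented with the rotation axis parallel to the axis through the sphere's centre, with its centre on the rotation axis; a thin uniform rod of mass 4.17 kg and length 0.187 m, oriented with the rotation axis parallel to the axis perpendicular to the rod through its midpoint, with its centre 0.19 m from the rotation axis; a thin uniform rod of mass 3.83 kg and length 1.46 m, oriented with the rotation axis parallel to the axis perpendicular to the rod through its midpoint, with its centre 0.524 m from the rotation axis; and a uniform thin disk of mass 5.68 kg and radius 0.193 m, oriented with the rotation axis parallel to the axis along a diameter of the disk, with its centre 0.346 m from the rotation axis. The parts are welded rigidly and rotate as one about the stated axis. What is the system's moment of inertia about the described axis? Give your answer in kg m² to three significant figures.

2.65

Solid sphere: I_cm = (2/5)MR² = (2/5)(3.77)(0.113)² = 0.019256 kg m²; axis through the centre, so I = 0.019256 kg m².
Thin rod: I_cm = (1/12)ML² = (1/12)(4.17)(0.187)² = 0.012152 kg m²; centre at d = 0.19 m, so the parallel axis theorem gives I = 0.012152 + (4.17)(0.19)² = 0.16269 kg m².
Thin rod: I_cm = (1/12)ML² = (1/12)(3.83)(1.46)² = 0.68034 kg m²; centre at d = 0.524 m, so the parallel axis theorem gives I = 0.68034 + (3.83)(0.524)² = 1.732 kg m².
Thin disk: I_cm = (1/4)MR² = (1/4)(5.68)(0.193)² = 0.052894 kg m²; centre at d = 0.346 m, so the parallel axis theorem gives I = 0.052894 + (5.68)(0.346)² = 0.73288 kg m².
Total I = 0.019256 + 0.16269 + 1.732 + 0.73288 = 2.6468 kg m².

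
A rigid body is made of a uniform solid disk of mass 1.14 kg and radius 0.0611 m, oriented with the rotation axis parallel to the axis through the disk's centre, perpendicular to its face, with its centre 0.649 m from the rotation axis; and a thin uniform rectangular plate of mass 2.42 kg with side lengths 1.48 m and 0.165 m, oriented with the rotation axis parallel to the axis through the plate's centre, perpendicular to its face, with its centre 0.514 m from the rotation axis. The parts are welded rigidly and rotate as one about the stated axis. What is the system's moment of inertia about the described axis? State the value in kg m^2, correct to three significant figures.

1.57

Solid disk: I_cm = (1/2)MR² = (1/2)(1.14)(0.0611)² = 0.0021279 kg m^2; centre at d = 0.649 m, so the parallel axis theorem gives I = 0.0021279 + (1.14)(0.649)² = 0.4823 kg m^2.
Rectangular plate: I_cm = (1/12)M(a²+b²) = (1/12)(2.42)[(1.48)² + (0.165)²] = 0.44722 kg m^2; centre at d = 0.514 m, so the parallel axis theorem gives I = 0.44722 + (2.42)(0.514)² = 1.0866 kg m^2.
Total I = 0.4823 + 1.0866 = 1.5689 kg m^2.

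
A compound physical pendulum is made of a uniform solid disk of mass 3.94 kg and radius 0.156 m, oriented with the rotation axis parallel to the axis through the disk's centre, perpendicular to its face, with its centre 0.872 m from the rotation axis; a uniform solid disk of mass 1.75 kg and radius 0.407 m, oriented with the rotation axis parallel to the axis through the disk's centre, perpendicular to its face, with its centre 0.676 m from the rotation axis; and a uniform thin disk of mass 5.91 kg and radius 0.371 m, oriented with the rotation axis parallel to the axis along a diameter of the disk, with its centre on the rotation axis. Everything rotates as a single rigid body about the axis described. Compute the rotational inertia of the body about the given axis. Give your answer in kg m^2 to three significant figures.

Solid disk: I_cm = (1/2)MR² = (1/2)(3.94)(0.156)² = 0.047942 kg m^2; centre at d = 0.872 m, so I = I_cm + Md² gives I = 0.047942 + (3.94)(0.872)² = 3.0439 kg m^2.
Solid disk: I_cm = (1/2)MR² = (1/2)(1.75)(0.407)² = 0.14494 kg m^2; centre at d = 0.676 m, so I = I_cm + Md² gives I = 0.14494 + (1.75)(0.676)² = 0.94465 kg m^2.
Thin disk: I_cm = (1/4)MR² = (1/4)(5.91)(0.371)² = 0.20336 kg m^2; axis through the centre, so I = 0.20336 kg m^2.
Total I = 3.0439 + 0.94465 + 0.20336 = 4.1919 kg m^2.

4.19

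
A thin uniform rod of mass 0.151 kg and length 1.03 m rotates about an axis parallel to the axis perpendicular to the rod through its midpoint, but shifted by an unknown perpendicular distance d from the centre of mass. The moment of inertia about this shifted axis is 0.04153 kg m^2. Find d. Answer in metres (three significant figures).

About the centre-of-mass axis, I_cm = (1/12)ML² = (1/12)(0.151)(1.03)² = 0.01335 kg m^2.
Parallel axis theorem: I = I_cm + Md², so Md² = 0.04153 − 0.01335 = 0.02818 kg m^2.
d = √(0.02818 / 0.151) = 0.432 m.

0.432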